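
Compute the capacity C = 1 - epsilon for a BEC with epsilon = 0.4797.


C = 1 - epsilon = 1 - 0.4797 = 0.5203

0.5203 bits


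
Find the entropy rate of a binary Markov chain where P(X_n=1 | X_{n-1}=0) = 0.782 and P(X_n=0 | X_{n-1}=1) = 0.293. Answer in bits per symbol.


Stationary distribution: pi_0 = p10/(p01+p10) = 0.2726, pi_1 = 0.7274. Entropy rate H' = pi_0*H(p01) + pi_1*H(p10) = 0.2726*0.7565 + 0.7274*0.8726 = 0.8409

0.8409 bits/symbol


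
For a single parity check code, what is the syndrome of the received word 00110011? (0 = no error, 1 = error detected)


Syndrome = XOR of all bits = 0 XOR 0 XOR 1 XOR 1 XOR 0 XOR 0 XOR 1 XOR 1 = 0

0


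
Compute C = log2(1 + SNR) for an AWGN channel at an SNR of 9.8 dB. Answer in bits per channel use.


SNR_linear = 10^(9.8/10) = 9.5499; C = log2(1 + SNR_linear) = log2(1 + 9.5499) = 3.3992

3.3992 bits/channel use


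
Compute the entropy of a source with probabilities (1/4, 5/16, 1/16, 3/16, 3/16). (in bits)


H = -sum(p_i * log2(p_i)). Terms: -(1/4)*log2(1/4) = 0.500000; -(5/16)*log2(5/16) = 0.524397; -(1/16)*log2(1/16) = 0.250000; -(3/16)*log2(3/16) = 0.452820; -(3/16)*log2(3/16) = 0.452820. H = 0.500000 + 0.524397 + 0.250000 + 0.452820 + 0.452820 = 2.18

2.18 bits


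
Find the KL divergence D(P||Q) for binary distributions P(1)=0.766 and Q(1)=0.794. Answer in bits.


KL = p*log2(p/q) + (1-p)*log2((1-p)/(1-q)) = 0.766*log2(0.766/0.794) + 0.234*log2(0.234/0.206) = 0.0033

0.0033 bits


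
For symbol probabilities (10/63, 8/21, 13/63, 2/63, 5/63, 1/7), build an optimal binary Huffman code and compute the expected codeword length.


Huffman construction (repeatedly merge the two least-probable nodes; each merge adds 1 bit to every symbol beneath it): 2/63 + 5/63 = 1/9; 1/9 + 1/7 = 16/63; 10/63 + 13/63 = 23/63; 16/63 + 23/63 = 13/21; 8/21 + 13/21 = 1. Resulting codeword lengths (in the order the probabilities were given): (3, 1, 3, 4, 4, 3). L_avg = sum(p_i * l_i) = 10/63*3 + 8/21*1 + 13/63*3 + 2/63*4 + 5/63*4 + 1/7*3 = 148/63 = 2.3492

2.3492 bits


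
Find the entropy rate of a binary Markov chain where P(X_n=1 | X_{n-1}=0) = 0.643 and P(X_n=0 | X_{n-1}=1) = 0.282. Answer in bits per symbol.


Stationary distribution: pi_0 = p10/(p01+p10) = 0.3049, pi_1 = 0.6951. Entropy rate H' = pi_0*H(p01) + pi_1*H(p10) = 0.3049*0.9402 + 0.6951*0.8582 = 0.8832

0.8832 bits/symbol


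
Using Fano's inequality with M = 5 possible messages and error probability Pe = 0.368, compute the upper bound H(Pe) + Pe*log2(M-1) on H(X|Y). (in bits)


H(Pe) = -Pe*log2(Pe) - (1-Pe)*log2(1-Pe) = -0.368*log2(0.368) - 0.632*log2(0.632) = 0.530738 + 0.418386 = 0.9491. Pe*log2(M-1) = 0.368*log2(4) = 0.736000. Bound = H(Pe) + Pe*log2(M-1) = 0.530738 + 0.418386 + 0.736000 = 1.6851

1.6851 bits


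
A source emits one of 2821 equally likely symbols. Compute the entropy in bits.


H = log2(n) = log2(2821) = 11.462

11.462 bits


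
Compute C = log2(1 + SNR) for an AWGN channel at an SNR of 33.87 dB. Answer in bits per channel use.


SNR_linear = 10^(33.87/10) = 2437.8108; C = log2(1 + SNR_linear) = log2(1 + 2437.8108) = 11.252

11.252 bits/channel use


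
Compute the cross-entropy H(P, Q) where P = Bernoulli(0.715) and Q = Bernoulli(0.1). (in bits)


H(P,Q) = -p*log2(q) - (1-p)*log2(1-q). -0.715*log2(0.1) = 2.375179; -0.285*log2(0.9) = 0.043321. H(P,Q) = 2.375179 + 0.043321 = 2.4185

2.4185 bits


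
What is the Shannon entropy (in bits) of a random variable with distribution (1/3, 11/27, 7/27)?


H = -sum(p_i * log2(p_i)). Terms: -(1/3)*log2(1/3) = 0.528321; -(11/27)*log2(11/27) = 0.527778; -(7/27)*log2(7/27) = 0.504916. H = 0.528321 + 0.527778 + 0.504916 = 1.561

1.561 bits


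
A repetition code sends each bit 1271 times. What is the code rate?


Rate = k/n = 1/1271

1/1271


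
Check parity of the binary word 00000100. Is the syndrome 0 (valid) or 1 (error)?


Syndrome = XOR of all bits = 0 XOR 0 XOR 0 XOR 0 XOR 0 XOR 1 XOR 0 XOR 0 = 1

1


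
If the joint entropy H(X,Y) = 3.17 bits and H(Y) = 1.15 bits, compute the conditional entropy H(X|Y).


H(X|Y) = H(X,Y) - H(Y) = 3.17 - 1.15 = 2.02

2.02 bits


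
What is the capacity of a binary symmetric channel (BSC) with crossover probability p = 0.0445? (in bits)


H(p) = -p*log2(p) - (1-p)*log2(1-p) = -0.0445*log2(0.0445) - 0.9555*log2(0.9555) = 0.199807 + 0.062750 = 0.2626. C = 1 - H(p) = 1 - 0.2626 = 0.7374

0.7374 bits


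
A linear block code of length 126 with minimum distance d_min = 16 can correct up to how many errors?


Correction capability = floor((d-1)/2) = floor((16-1)/2) = 7

7 errors


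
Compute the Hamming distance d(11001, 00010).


Count differing positions: ^ ^ . ^ ^ = 4 differences

4


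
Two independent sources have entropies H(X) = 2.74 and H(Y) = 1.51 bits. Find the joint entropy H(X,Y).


For independent variables, H(X,Y) = H(X) + H(Y) = 2.74 + 1.51 = 4.25

4.25 bits


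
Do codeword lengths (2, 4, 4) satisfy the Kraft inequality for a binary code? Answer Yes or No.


Kraft sum = sum(2^(-l_i)) = 0.375, need <= 1. Result: satisfied (a binary prefix-free code with these lengths exists)

Yes


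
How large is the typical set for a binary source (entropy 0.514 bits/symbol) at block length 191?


log2|A_typical| = nH = 191 * 0.514 = 98.174, so |A_typical| ~ 2^98.174 = 3.575e+29

3.575e+29


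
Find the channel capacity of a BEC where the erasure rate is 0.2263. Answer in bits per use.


C = 1 - epsilon = 1 - 0.2263 = 0.7737

0.7737 bits


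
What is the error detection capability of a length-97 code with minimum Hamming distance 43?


Detection capability = d_min - 1 = 43 - 1 = 42

42 errors


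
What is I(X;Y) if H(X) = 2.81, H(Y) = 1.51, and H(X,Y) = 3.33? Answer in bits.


I(X;Y) = H(X) + H(Y) - H(X,Y) = 2.81 + 1.51 - 3.33 = 0.99

0.99 bits


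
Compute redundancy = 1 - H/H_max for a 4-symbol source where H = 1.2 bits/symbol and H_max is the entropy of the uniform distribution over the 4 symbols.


H_max = log2(K) = log2(4) = 2.0 bits/symbol. Redundancy = 1 - H/H_max = 1 - 1.2/2.0 = 1 - 0.6 = 0.4

0.4


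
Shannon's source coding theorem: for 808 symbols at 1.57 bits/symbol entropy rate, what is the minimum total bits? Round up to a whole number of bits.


Minimum bits >= n * H = 808 * 1.57 = 1268.56, rounded up to a whole number of bits = 1269

1269 bits


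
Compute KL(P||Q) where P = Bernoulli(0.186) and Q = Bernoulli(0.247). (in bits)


KL = p*log2(p/q) + (1-p)*log2((1-p)/(1-q)) = 0.186*log2(0.186/0.247) + 0.814*log2(0.814/0.753) = 0.0154

0.0154 bits


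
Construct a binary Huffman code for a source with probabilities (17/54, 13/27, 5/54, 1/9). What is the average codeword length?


Huffman construction (repeatedly merge the two least-probable nodes; each merge adds 1 bit to every symbol beneath it): 5/54 + 1/9 = 11/54; 11/54 + 17/54 = 14/27; 13/27 + 14/27 = 1. Resulting codeword lengths (in the order the probabilities were given): (2, 1, 3, 3). L_avg = sum(p_i * l_i) = 17/54*2 + 13/27*1 + 5/54*3 + 1/9*3 = 31/18 = 1.7222

1.7222 bits


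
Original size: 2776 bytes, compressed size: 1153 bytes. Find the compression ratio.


Ratio = original / compressed = 2776 / 1153 = 2.4076

2.4076


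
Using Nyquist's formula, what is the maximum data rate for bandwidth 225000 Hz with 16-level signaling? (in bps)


Rate = 2 * B * log2(M) = 2 * 225000 * 4.0 = 1800000.0

1800000.0 bps


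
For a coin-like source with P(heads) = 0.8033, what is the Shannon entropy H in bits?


H = -p*log2(p) - (1-p)*log2(1-p). -0.8033*log2(0.8033) = 0.253834; -0.1967*log2(0.1967) = 0.461445. H = 0.253834 + 0.461445 = 0.7153

0.7153 bits


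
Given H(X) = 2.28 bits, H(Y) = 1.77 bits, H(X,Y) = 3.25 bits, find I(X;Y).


I(X;Y) = H(X) + H(Y) - H(X,Y) = 2.28 + 1.77 - 3.25 = 0.8

0.8 bits


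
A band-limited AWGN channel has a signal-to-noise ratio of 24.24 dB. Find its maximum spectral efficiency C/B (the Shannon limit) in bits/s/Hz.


SNR_linear = 10^(24.24/10) = 265.4606; C/B = log2(1 + SNR_linear) = log2(1 + 265.4606) = 8.0578

8.0578 bits/s/Hz


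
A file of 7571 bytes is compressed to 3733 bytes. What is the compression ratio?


Ratio = original / compressed = 7571 / 3733 = 2.0281

2.0281


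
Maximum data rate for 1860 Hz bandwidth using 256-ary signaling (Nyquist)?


Rate = 2 * B * log2(M) = 2 * 1860 * 8.0 = 29760.0

29760.0 bps


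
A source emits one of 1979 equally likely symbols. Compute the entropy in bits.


H = log2(n) = log2(1979) = 10.9506

10.9506 bits


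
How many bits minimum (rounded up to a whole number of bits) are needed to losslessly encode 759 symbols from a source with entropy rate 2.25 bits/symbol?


Minimum bits >= n * H = 759 * 2.25 = 1707.75, rounded up to a whole number of bits = 1708

1708 bits


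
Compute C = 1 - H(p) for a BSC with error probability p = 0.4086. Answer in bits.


H(p) = -p*log2(p) - (1-p)*log2(1-p) = -0.4086*log2(0.4086) - 0.5914*log2(0.5914) = 0.527600 + 0.448159 = 0.9758. C = 1 - H(p) = 1 - 0.9758 = 0.0242

0.0242 bits


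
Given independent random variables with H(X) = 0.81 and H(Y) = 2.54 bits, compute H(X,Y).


For independent variables, H(X,Y) = H(X) + H(Y) = 0.81 + 2.54 = 3.35

3.35 bits


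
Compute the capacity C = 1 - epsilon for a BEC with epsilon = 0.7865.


C = 1 - epsilon = 1 - 0.7865 = 0.2135

0.2135 bits


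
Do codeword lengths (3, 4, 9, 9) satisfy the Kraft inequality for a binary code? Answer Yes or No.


Kraft sum = sum(2^(-l_i)) = 0.1914, need <= 1. Result: satisfied (a binary prefix-free code with these lengths exists)

Yes


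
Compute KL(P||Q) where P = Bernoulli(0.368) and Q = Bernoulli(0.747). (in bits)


KL = p*log2(p/q) + (1-p)*log2((1-p)/(1-q)) = 0.368*log2(0.368/0.747) + 0.632*log2(0.632/0.253) = 0.4589

0.4589 bits


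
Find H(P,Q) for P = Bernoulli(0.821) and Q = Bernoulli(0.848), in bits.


H(P,Q) = -p*log2(q) - (1-p)*log2(1-q). -0.821*log2(0.848) = 0.195286; -0.179*log2(0.152) = 0.486496. H(P,Q) = 0.195286 + 0.486496 = 0.6818

0.6818 bits


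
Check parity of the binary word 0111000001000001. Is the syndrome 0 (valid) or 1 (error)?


Syndrome = XOR of all bits = 0 XOR 1 XOR 1 XOR 1 XOR 0 XOR 0 XOR 0 XOR 0 XOR 0 XOR 1 XOR 0 XOR 0 XOR 0 XOR 0 XOR 0 XOR 1 = 1

1


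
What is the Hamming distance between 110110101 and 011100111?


Count differing positions: ^ . ^ . ^ . . ^ . = 4 differences

4


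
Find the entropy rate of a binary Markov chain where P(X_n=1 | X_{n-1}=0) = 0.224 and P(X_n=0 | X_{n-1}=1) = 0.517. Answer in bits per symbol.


Stationary distribution: pi_0 = p10/(p01+p10) = 0.6977, pi_1 = 0.3023. Entropy rate H' = pi_0*H(p01) + pi_1*H(p10) = 0.6977*0.7674 + 0.3023*0.9992 = 0.8375

0.8375 bits/symbol


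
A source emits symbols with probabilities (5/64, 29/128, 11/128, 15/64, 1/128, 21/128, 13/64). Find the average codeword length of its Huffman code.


Huffman construction (repeatedly merge the two least-probable nodes; each merge adds 1 bit to every symbol beneath it): 1/128 + 5/64 = 11/128; 11/128 + 11/128 = 11/64; 21/128 + 11/64 = 43/128; 13/64 + 29/128 = 55/128; 15/64 + 43/128 = 73/128; 55/128 + 73/128 = 1. Resulting codeword lengths (in the order the probabilities were given): (5, 2, 4, 2, 5, 3, 2). L_avg = sum(p_i * l_i) = 5/64*5 + 29/128*2 + 11/128*4 + 15/64*2 + 1/128*5 + 21/128*3 + 13/64*2 = 83/32 = 2.5938

2.5938 bits


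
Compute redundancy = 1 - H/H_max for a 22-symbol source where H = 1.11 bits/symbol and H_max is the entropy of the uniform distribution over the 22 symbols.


H_max = log2(K) = log2(22) = 4.4594 bits/symbol. Redundancy = 1 - H/H_max = 1 - 1.11/4.4594 = 1 - 0.2489 = 0.7511

0.7511


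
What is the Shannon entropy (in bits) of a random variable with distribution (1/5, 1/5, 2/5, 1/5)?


H = -sum(p_i * log2(p_i)). Terms: -(1/5)*log2(1/5) = 0.464386; -(1/5)*log2(1/5) = 0.464386; -(2/5)*log2(2/5) = 0.528771; -(1/5)*log2(1/5) = 0.464386. H = 0.464386 + 0.464386 + 0.528771 + 0.464386 = 1.9219

1.9219 bits


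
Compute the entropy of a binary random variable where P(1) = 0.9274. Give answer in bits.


H = -p*log2(p) - (1-p)*log2(1-p). -0.9274*log2(0.9274) = 0.100842; -0.0726*log2(0.0726) = 0.274710. H = 0.100842 + 0.274710 = 0.3756

0.3756 bits


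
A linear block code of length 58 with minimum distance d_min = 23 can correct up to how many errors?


Correction capability = floor((d-1)/2) = floor((23-1)/2) = 11

11 errors


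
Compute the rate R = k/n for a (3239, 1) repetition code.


Rate = k/n = 1/3239

1/3239


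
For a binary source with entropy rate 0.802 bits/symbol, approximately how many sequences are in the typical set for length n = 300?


log2|A_typical| = nH = 300 * 0.802 = 240.6, so |A_typical| ~ 2^240.6 = 2.678e+72

2.678e+72


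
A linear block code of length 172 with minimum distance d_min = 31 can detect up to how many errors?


Detection capability = d_min - 1 = 31 - 1 = 30

30 errors


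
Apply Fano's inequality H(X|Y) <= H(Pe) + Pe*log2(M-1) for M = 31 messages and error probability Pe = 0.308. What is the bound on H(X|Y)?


H(Pe) = -Pe*log2(Pe) - (1-Pe)*log2(1-Pe) = -0.308*log2(0.308) - 0.692*log2(0.692) = 0.523291 + 0.367560 = 0.8909. Pe*log2(M-1) = 0.308*log2(30) = 1.511322. Bound = H(Pe) + Pe*log2(M-1) = 0.523291 + 0.367560 + 1.511322 = 2.4022

2.4022 bits


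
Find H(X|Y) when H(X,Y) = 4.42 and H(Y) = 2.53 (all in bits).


H(X|Y) = H(X,Y) - H(Y) = 4.42 - 2.53 = 1.89

1.89 bits


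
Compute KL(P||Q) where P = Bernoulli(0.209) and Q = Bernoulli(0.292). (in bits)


KL = p*log2(p/q) + (1-p)*log2((1-p)/(1-q)) = 0.209*log2(0.209/0.292) + 0.791*log2(0.791/0.708) = 0.0257

0.0257 bits


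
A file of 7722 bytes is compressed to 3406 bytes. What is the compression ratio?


Ratio = original / compressed = 7722 / 3406 = 2.2672

2.2672


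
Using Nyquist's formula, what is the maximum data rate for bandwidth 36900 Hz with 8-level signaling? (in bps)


Rate = 2 * B * log2(M) = 2 * 36900 * 3.0 = 221400.0

221400.0 bps


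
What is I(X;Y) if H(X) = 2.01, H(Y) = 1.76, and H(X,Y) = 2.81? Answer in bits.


I(X;Y) = H(X) + H(Y) - H(X,Y) = 2.01 + 1.76 - 2.81 = 0.96

0.96 bits


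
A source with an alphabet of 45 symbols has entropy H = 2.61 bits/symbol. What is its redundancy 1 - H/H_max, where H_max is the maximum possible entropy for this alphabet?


H_max = log2(K) = log2(45) = 5.4919 bits/symbol. Redundancy = 1 - H/H_max = 1 - 2.61/5.4919 = 1 - 0.4752 = 0.5248

0.5248


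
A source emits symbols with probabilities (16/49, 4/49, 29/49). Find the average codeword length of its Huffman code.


Huffman construction (repeatedly merge the two least-probable nodes; each merge adds 1 bit to every symbol beneath it): 4/49 + 16/49 = 20/49; 20/49 + 29/49 = 1. Resulting codeword lengths (in the order the probabilities were given): (2, 2, 1). L_avg = sum(p_i * l_i) = 16/49*2 + 4/49*2 + 29/49*1 = 69/49 = 1.4082

1.4082 bits


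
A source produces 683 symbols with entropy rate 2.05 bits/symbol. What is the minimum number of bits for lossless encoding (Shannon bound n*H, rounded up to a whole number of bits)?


Minimum bits >= n * H = 683 * 2.05 = 1400.15, rounded up to a whole number of bits = 1401

1401 bits


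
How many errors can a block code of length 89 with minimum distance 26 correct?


Correction capability = floor((d-1)/2) = floor((26-1)/2) = 12

12 errors


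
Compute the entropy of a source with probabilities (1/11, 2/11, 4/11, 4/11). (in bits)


H = -sum(p_i * log2(p_i)). Terms: -(1/11)*log2(1/11) = 0.314494; -(2/11)*log2(2/11) = 0.447169; -(4/11)*log2(4/11) = 0.530702; -(4/11)*log2(4/11) = 0.530702. H = 0.314494 + 0.447169 + 0.530702 + 0.530702 = 1.8231

1.8231 bits


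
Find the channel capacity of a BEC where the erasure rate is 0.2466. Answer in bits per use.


C = 1 - epsilon = 1 - 0.2466 = 0.7534

0.7534 bits


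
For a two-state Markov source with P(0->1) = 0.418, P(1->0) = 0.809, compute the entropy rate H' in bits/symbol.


Stationary distribution: pi_0 = p10/(p01+p10) = 0.6593, pi_1 = 0.3407. Entropy rate H' = pi_0*H(p01) + pi_1*H(p10) = 0.6593*0.9805 + 0.3407*0.7036 = 0.8862

0.8862 bits/symbol


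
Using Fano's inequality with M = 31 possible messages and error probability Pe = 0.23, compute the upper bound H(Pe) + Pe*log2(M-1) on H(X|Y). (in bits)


H(Pe) = -Pe*log2(Pe) - (1-Pe)*log2(1-Pe) = -0.23*log2(0.23) - 0.77*log2(0.77) = 0.487668 + 0.290344 = 0.778. Pe*log2(M-1) = 0.23*log2(30) = 1.128585. Bound = H(Pe) + Pe*log2(M-1) = 0.487668 + 0.290344 + 1.128585 = 1.9066

1.9066 bits


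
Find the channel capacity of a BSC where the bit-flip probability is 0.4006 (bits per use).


H(p) = -p*log2(p) - (1-p)*log2(1-p) = -0.4006*log2(0.4006) - 0.5994*log2(0.5994) = 0.528698 + 0.442602 = 0.9713. C = 1 - H(p) = 1 - 0.9713 = 0.0287

0.0287 bits


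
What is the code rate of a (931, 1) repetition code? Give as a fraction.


Rate = k/n = 1/931

1/931


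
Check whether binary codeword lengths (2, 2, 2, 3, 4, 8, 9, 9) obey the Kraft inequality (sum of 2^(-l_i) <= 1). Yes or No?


Kraft sum = sum(2^(-l_i)) = 0.9453, need <= 1. Result: satisfied (a binary prefix-free code with these lengths exists)

Yes


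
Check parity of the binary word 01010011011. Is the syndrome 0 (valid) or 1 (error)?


Syndrome = XOR of all bits = 0 XOR 1 XOR 0 XOR 1 XOR 0 XOR 0 XOR 1 XOR 1 XOR 0 XOR 1 XOR 1 = 0

0


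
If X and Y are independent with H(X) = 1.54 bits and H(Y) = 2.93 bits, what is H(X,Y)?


For independent variables, H(X,Y) = H(X) + H(Y) = 1.54 + 2.93 = 4.47

4.47 bits


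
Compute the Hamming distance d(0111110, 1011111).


Count differing positions: ^ ^ . . . . ^ = 3 differences

3


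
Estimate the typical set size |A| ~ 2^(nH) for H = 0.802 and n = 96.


log2|A_typical| = nH = 96 * 0.802 = 76.992, so |A_typical| ~ 2^76.992 = 1.503e+23

1.503e+23


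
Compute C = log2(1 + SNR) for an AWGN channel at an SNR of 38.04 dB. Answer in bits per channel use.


SNR_linear = 10^(38.04/10) = 6367.9552; C = log2(1 + SNR_linear) = log2(1 + 6367.9552) = 12.6368

12.6368 bits/channel use


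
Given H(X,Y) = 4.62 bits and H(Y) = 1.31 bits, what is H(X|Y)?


H(X|Y) = H(X,Y) - H(Y) = 4.62 - 1.31 = 3.31

3.31 bits


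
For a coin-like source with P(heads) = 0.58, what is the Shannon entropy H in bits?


H = -p*log2(p) - (1-p)*log2(1-p). -0.58*log2(0.58) = 0.455808; -0.42*log2(0.42) = 0.525646. H = 0.455808 + 0.525646 = 0.9815

0.9815 bits


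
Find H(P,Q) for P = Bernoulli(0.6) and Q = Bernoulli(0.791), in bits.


H(P,Q) = -p*log2(q) - (1-p)*log2(1-q). -0.6*log2(0.791) = 0.202950; -0.4*log2(0.209) = 0.903370. H(P,Q) = 0.202950 + 0.903370 = 1.1063

1.1063 bits


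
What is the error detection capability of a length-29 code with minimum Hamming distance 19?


Detection capability = d_min - 1 = 19 - 1 = 18

18 errors


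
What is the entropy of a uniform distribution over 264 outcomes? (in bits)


H = log2(n) = log2(264) = 8.0444

8.0444 bits


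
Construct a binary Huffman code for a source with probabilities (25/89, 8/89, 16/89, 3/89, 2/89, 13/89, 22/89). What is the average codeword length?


Huffman construction (repeatedly merge the two least-probable nodes; each merge adds 1 bit to every symbol beneath it): 2/89 + 3/89 = 5/89; 5/89 + 8/89 = 13/89; 13/89 + 13/89 = 26/89; 16/89 + 22/89 = 38/89; 25/89 + 26/89 = 51/89; 38/89 + 51/89 = 1. Resulting codeword lengths (in the order the probabilities were given): (2, 4, 2, 5, 5, 3, 2). L_avg = sum(p_i * l_i) = 25/89*2 + 8/89*4 + 16/89*2 + 3/89*5 + 2/89*5 + 13/89*3 + 22/89*2 = 222/89 = 2.4944

2.4944 bits


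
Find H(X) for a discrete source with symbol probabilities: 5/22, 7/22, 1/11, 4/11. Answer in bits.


H = -sum(p_i * log2(p_i)). Terms: -(5/22)*log2(5/22) = 0.485796; -(7/22)*log2(7/22) = 0.525661; -(1/11)*log2(1/11) = 0.314494; -(4/11)*log2(4/11) = 0.530702. H = 0.485796 + 0.525661 + 0.314494 + 0.530702 = 1.8567

1.8567 bits


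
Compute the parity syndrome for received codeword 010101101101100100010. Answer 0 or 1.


Syndrome = XOR of all bits = 0 XOR 1 XOR 0 XOR 1 XOR 0 XOR 1 XOR 1 XOR 0 XOR 1 XOR 1 XOR 0 XOR 1 XOR 1 XOR 0 XOR 0 XOR 1 XOR 0 XOR 0 XOR 0 XOR 1 XOR 0 = 0

0


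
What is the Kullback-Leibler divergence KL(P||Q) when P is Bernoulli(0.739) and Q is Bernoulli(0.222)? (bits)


KL = p*log2(p/q) + (1-p)*log2((1-p)/(1-q)) = 0.739*log2(0.739/0.222) + 0.261*log2(0.261/0.778) = 0.8709

0.8709 bits


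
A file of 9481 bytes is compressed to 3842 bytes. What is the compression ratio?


Ratio = original / compressed = 9481 / 3842 = 2.4677

2.4677


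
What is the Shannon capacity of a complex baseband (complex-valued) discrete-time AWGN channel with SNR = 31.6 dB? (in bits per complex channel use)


SNR_linear = 10^(31.6/10) = 1445.4398; C = log2(1 + SNR_linear) = log2(1 + 1445.4398) = 10.4983

10.4983 bits/channel use


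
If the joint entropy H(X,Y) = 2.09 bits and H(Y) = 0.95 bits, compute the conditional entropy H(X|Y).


H(X|Y) = H(X,Y) - H(Y) = 2.09 - 0.95 = 1.14

1.14 bits


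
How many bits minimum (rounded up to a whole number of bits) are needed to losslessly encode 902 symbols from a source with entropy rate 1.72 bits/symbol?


Minimum bits >= n * H = 902 * 1.72 = 1551.44, rounded up to a whole number of bits = 1552

1552 bits


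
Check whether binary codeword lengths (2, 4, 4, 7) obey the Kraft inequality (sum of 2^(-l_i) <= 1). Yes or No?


Kraft sum = sum(2^(-l_i)) = 0.3828, need <= 1. Result: satisfied (a binary prefix-free code with these lengths exists)

Yes


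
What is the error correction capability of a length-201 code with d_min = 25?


Correction capability = floor((d-1)/2) = floor((25-1)/2) = 12

12 errors


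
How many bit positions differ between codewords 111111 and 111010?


Count differing positions: . . . ^ . ^ = 2 differences

2


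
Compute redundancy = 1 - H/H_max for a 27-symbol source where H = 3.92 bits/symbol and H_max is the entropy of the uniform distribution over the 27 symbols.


H_max = log2(K) = log2(27) = 4.7549 bits/symbol. Redundancy = 1 - H/H_max = 1 - 3.92/4.7549 = 1 - 0.8244 = 0.1756

0.1756


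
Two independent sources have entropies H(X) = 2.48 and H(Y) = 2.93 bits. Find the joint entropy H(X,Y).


For independent variables, H(X,Y) = H(X) + H(Y) = 2.48 + 2.93 = 5.41

5.41 bits


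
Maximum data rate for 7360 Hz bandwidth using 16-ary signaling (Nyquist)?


Rate = 2 * B * log2(M) = 2 * 7360 * 4.0 = 58880.0

58880.0 bps


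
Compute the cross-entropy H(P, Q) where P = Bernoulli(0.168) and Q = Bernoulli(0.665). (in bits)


H(P,Q) = -p*log2(q) - (1-p)*log2(1-q). -0.168*log2(0.665) = 0.098880; -0.832*log2(0.335) = 1.312702. H(P,Q) = 0.098880 + 1.312702 = 1.4116

1.4116 bits


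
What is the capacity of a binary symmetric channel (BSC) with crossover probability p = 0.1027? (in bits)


H(p) = -p*log2(p) - (1-p)*log2(1-p) = -0.1027*log2(0.1027) - 0.8973*log2(0.8973) = 0.337215 + 0.140282 = 0.4775. C = 1 - H(p) = 1 - 0.4775 = 0.5225

0.5225 bits


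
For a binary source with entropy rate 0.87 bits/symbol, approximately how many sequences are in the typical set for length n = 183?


log2|A_typical| = nH = 183 * 0.87 = 159.21, so |A_typical| ~ 2^159.21 = 8.453e+47

8.453e+47


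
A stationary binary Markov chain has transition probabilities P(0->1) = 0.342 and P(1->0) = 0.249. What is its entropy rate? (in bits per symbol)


Stationary distribution: pi_0 = p10/(p01+p10) = 0.4213, pi_1 = 0.5787. Entropy rate H' = pi_0*H(p01) + pi_1*H(p10) = 0.4213*0.9267 + 0.5787*0.8097 = 0.859

0.859 bits/symbol


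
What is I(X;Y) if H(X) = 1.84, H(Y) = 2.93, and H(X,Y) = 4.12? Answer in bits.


I(X;Y) = H(X) + H(Y) - H(X,Y) = 1.84 + 2.93 - 4.12 = 0.65

0.65 bits


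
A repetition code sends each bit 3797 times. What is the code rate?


Rate = k/n = 1/3797

1/3797


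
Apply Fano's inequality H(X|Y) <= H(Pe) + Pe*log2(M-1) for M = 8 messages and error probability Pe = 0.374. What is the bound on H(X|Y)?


H(Pe) = -Pe*log2(Pe) - (1-Pe)*log2(1-Pe) = -0.374*log2(0.374) - 0.626*log2(0.626) = 0.530665 + 0.423029 = 0.9537. Pe*log2(M-1) = 0.374*log2(7) = 1.049951. Bound = H(Pe) + Pe*log2(M-1) = 0.530665 + 0.423029 + 1.049951 = 2.0036

2.0036 bits


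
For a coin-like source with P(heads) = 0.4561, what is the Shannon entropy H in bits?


H = -p*log2(p) - (1-p)*log2(1-p). -0.4561*log2(0.4561) = 0.516569; -0.5439*log2(0.5439) = 0.477863. H = 0.516569 + 0.477863 = 0.9944

0.9944 bits


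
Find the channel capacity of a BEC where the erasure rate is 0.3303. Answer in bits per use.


C = 1 - epsilon = 1 - 0.3303 = 0.6697

0.6697 bits


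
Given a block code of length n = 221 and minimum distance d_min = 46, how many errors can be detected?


Detection capability = d_min - 1 = 46 - 1 = 45

45 errors


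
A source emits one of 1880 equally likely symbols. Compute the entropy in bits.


H = log2(n) = log2(1880) = 10.8765

10.8765 bits


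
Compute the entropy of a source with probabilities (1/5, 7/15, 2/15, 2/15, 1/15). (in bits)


H = -sum(p_i * log2(p_i)). Terms: -(1/5)*log2(1/5) = 0.464386; -(7/15)*log2(7/15) = 0.513117; -(2/15)*log2(2/15) = 0.387585; -(2/15)*log2(2/15) = 0.387585; -(1/15)*log2(1/15) = 0.260459. H = 0.464386 + 0.513117 + 0.387585 + 0.387585 + 0.260459 = 2.0131

2.0131 bits


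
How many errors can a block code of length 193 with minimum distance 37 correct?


Correction capability = floor((d-1)/2) = floor((37-1)/2) = 18

18 errors


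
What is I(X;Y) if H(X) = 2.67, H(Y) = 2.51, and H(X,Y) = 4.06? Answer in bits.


I(X;Y) = H(X) + H(Y) - H(X,Y) = 2.67 + 2.51 - 4.06 = 1.12

1.12 bits


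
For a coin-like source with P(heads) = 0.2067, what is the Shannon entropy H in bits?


H = -p*log2(p) - (1-p)*log2(1-p). -0.2067*log2(0.2067) = 0.470116; -0.7933*log2(0.7933) = 0.265011. H = 0.470116 + 0.265011 = 0.7351

0.7351 bits


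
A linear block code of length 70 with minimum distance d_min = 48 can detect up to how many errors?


Detection capability = d_min - 1 = 48 - 1 = 47

47 errors


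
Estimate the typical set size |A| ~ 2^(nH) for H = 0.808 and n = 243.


log2|A_typical| = nH = 243 * 0.808 = 196.344, so |A_typical| ~ 2^196.344 = 1.275e+59

1.275e+59


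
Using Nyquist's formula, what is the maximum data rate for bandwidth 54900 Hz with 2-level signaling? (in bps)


Rate = 2 * B * log2(M) = 2 * 54900 * 1.0 = 109800.0

109800.0 bps


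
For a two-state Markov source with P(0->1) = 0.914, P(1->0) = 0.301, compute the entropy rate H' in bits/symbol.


Stationary distribution: pi_0 = p10/(p01+p10) = 0.2477, pi_1 = 0.7523. Entropy rate H' = pi_0*H(p01) + pi_1*H(p10) = 0.2477*0.423 + 0.7523*0.8825 = 0.7687

0.7687 bits/symbol


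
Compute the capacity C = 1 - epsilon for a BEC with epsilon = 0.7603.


C = 1 - epsilon = 1 - 0.7603 = 0.2397

0.2397 bits


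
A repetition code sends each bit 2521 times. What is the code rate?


Rate = k/n = 1/2521

1/2521


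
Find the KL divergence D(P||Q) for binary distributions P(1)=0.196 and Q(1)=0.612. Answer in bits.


KL = p*log2(p/q) + (1-p)*log2((1-p)/(1-q)) = 0.196*log2(0.196/0.612) + 0.804*log2(0.804/0.388) = 0.5232

0.5232 bits


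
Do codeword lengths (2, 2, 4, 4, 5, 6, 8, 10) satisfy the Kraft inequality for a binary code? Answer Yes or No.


Kraft sum = sum(2^(-l_i)) = 0.6768, need <= 1. Result: satisfied (a binary prefix-free code with these lengths exists)

Yes


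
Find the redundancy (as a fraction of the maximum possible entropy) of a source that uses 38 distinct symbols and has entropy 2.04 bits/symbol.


H_max = log2(K) = log2(38) = 5.2479 bits/symbol. Redundancy = 1 - H/H_max = 1 - 2.04/5.2479 = 1 - 0.3887 = 0.6113

0.6113


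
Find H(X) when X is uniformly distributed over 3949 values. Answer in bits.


H = log2(n) = log2(3949) = 11.9473

11.9473 bits


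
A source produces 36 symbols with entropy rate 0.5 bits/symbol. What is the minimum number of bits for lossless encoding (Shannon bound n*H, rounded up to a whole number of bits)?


Minimum bits >= n * H = 36 * 0.5 = 18.0, rounded up to a whole number of bits = 18

18 bits


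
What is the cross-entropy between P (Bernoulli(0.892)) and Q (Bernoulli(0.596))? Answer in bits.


H(P,Q) = -p*log2(q) - (1-p)*log2(1-q). -0.892*log2(0.596) = 0.665981; -0.108*log2(0.404) = 0.141218. H(P,Q) = 0.665981 + 0.141218 = 0.8072

0.8072 bits


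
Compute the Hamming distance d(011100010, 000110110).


Count differing positions: . ^ ^ . ^ . ^ . . = 4 differences

4


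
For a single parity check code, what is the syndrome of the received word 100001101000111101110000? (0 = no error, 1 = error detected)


Syndrome = XOR of all bits = 1 XOR 0 XOR 0 XOR 0 XOR 0 XOR 1 XOR 1 XOR 0 XOR 1 XOR 0 XOR 0 XOR 0 XOR 1 XOR 1 XOR 1 XOR 1 XOR 0 XOR 1 XOR 1 XOR 1 XOR 0 XOR 0 XOR 0 XOR 0 = 1

1


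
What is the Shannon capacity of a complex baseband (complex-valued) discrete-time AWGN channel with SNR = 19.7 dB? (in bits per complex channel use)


SNR_linear = 10^(19.7/10) = 93.3254; C = log2(1 + SNR_linear) = log2(1 + 93.3254) = 6.5596

6.5596 bits/channel use


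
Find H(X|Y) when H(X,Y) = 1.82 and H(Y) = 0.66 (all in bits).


H(X|Y) = H(X,Y) - H(Y) = 1.82 - 0.66 = 1.16

1.16 bits


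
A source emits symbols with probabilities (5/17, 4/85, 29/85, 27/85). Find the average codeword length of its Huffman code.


Huffman construction (repeatedly merge the two least-probable nodes; each merge adds 1 bit to every symbol beneath it): 4/85 + 5/17 = 29/85; 27/85 + 29/85 = 56/85; 29/85 + 56/85 = 1. Resulting codeword lengths (in the order the probabilities were given): (2, 2, 2, 2). L_avg = sum(p_i * l_i) = 5/17*2 + 4/85*2 + 29/85*2 + 27/85*2 = 2

2.0 bits


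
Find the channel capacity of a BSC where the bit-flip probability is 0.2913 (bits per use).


H(p) = -p*log2(p) - (1-p)*log2(1-p) = -0.2913*log2(0.2913) - 0.7087*log2(0.7087) = 0.518346 + 0.352049 = 0.8704. C = 1 - H(p) = 1 - 0.8704 = 0.1296

0.1296 bits


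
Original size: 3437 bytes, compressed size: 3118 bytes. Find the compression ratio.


Ratio = original / compressed = 3437 / 3118 = 1.1023

1.1023


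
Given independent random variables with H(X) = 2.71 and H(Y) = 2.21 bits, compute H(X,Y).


For independent variables, H(X,Y) = H(X) + H(Y) = 2.71 + 2.21 = 4.92

4.92 bits


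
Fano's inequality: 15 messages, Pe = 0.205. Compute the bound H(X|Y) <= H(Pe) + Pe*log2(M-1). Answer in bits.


H(Pe) = -Pe*log2(Pe) - (1-Pe)*log2(1-Pe) = -0.205*log2(0.205) - 0.795*log2(0.795) = 0.468692 + 0.263124 = 0.7318. Pe*log2(M-1) = 0.205*log2(14) = 0.780508. Bound = H(Pe) + Pe*log2(M-1) = 0.468692 + 0.263124 + 0.780508 = 1.5123

1.5123 bits


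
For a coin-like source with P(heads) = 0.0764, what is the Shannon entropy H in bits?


H = -p*log2(p) - (1-p)*log2(1-p). -0.0764*log2(0.0764) = 0.283466; -0.9236*log2(0.9236) = 0.105900. H = 0.283466 + 0.105900 = 0.3894

0.3894 bits


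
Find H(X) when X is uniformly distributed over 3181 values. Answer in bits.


H = log2(n) = log2(3181) = 11.6353

11.6353 bits


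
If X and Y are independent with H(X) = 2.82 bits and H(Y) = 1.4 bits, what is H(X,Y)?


For independent variables, H(X,Y) = H(X) + H(Y) = 2.82 + 1.4 = 4.22

4.22 bits


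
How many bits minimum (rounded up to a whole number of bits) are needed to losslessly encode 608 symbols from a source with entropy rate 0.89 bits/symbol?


Minimum bits >= n * H = 608 * 0.89 = 541.12, rounded up to a whole number of bits = 542

542 bits


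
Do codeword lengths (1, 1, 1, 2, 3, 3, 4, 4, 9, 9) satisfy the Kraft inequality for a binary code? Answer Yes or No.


Kraft sum = sum(2^(-l_i)) = 2.1289, need <= 1. Result: violated (a binary prefix-free code with these lengths cannot exist)

No


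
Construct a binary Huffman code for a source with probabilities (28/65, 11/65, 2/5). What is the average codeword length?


Huffman construction (repeatedly merge the two least-probable nodes; each merge adds 1 bit to every symbol beneath it): 11/65 + 2/5 = 37/65; 28/65 + 37/65 = 1. Resulting codeword lengths (in the order the probabilities were given): (1, 2, 2). L_avg = sum(p_i * l_i) = 28/65*1 + 11/65*2 + 2/5*2 = 102/65 = 1.5692

1.5692 bits


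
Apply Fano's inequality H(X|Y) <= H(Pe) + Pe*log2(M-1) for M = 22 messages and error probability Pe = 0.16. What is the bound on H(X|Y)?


H(Pe) = -Pe*log2(Pe) - (1-Pe)*log2(1-Pe) = -0.16*log2(0.16) - 0.84*log2(0.84) = 0.423017 + 0.211293 = 0.6343. Pe*log2(M-1) = 0.16*log2(21) = 0.702771. Bound = H(Pe) + Pe*log2(M-1) = 0.423017 + 0.211293 + 0.702771 = 1.3371

1.3371 bits


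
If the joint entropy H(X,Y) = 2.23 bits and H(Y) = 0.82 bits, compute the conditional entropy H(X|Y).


H(X|Y) = H(X,Y) - H(Y) = 2.23 - 0.82 = 1.41

1.41 bits


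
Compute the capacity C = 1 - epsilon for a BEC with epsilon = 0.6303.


C = 1 - epsilon = 1 - 0.6303 = 0.3697

0.3697 bits


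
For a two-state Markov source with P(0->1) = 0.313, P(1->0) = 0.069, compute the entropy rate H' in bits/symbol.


Stationary distribution: pi_0 = p10/(p01+p10) = 0.1806, pi_1 = 0.8194. Entropy rate H' = pi_0*H(p01) + pi_1*H(p10) = 0.1806*0.8966 + 0.8194*0.3622 = 0.4587

0.4587 bits/symbol


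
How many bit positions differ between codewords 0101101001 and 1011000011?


Count differing positions: ^ ^ ^ . ^ . ^ . ^ . = 6 differences

6


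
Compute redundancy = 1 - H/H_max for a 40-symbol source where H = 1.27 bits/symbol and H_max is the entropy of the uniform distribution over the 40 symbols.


H_max = log2(K) = log2(40) = 5.3219 bits/symbol. Redundancy = 1 - H/H_max = 1 - 1.27/5.3219 = 1 - 0.2386 = 0.7614

0.7614


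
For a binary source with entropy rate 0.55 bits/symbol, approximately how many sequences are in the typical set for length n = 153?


log2|A_typical| = nH = 153 * 0.55 = 84.15, so |A_typical| ~ 2^84.15 = 2.146e+25

2.146e+25


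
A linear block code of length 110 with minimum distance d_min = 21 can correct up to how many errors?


Correction capability = floor((d-1)/2) = floor((21-1)/2) = 10

10 errors


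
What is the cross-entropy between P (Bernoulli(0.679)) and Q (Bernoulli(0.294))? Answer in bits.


H(P,Q) = -p*log2(q) - (1-p)*log2(1-q). -0.679*log2(0.294) = 1.199190; -0.321*log2(0.706) = 0.161225. H(P,Q) = 1.199190 + 0.161225 = 1.3604

1.3604 bits


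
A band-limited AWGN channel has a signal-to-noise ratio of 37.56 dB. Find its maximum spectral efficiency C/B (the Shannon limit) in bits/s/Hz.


SNR_linear = 10^(37.56/10) = 5701.6427; C/B = log2(1 + SNR_linear) = log2(1 + 5701.6427) = 12.4774

12.4774 bits/s/Hz


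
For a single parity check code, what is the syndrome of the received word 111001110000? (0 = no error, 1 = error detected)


Syndrome = XOR of all bits = 1 XOR 1 XOR 1 XOR 0 XOR 0 XOR 1 XOR 1 XOR 1 XOR 0 XOR 0 XOR 0 XOR 0 = 0

0


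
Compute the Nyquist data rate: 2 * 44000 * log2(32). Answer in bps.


Rate = 2 * B * log2(M) = 2 * 44000 * 5.0 = 440000.0

440000.0 bps


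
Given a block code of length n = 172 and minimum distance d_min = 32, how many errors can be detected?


Detection capability = d_min - 1 = 32 - 1 = 31

31 errors


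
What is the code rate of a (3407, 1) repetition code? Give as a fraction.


Rate = k/n = 1/3407

1/3407


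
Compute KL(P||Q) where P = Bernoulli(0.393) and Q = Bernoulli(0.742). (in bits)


KL = p*log2(p/q) + (1-p)*log2((1-p)/(1-q)) = 0.393*log2(0.393/0.742) + 0.607*log2(0.607/0.258) = 0.3889

0.3889 bits


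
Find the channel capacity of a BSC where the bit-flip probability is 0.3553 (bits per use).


H(p) = -p*log2(p) - (1-p)*log2(1-p) = -0.3553*log2(0.3553) - 0.6447*log2(0.6447) = 0.530424 + 0.408289 = 0.9387. C = 1 - H(p) = 1 - 0.9387 = 0.0613

0.0613 bits


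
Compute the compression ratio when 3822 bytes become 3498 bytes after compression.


Ratio = original / compressed = 3822 / 3498 = 1.0926

1.0926


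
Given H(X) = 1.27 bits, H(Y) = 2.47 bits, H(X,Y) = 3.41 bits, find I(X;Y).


I(X;Y) = H(X) + H(Y) - H(X,Y) = 1.27 + 2.47 - 3.41 = 0.33

0.33 bits


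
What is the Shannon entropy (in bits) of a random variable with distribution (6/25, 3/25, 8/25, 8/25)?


H = -sum(p_i * log2(p_i)). Terms: -(6/25)*log2(6/25) = 0.494134; -(3/25)*log2(3/25) = 0.367067; -(8/25)*log2(8/25) = 0.526034; -(8/25)*log2(8/25) = 0.526034. H = 0.494134 + 0.367067 + 0.526034 + 0.526034 = 1.9133

1.9133 bits


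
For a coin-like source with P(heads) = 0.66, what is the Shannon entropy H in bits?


H = -p*log2(p) - (1-p)*log2(1-p). -0.66*log2(0.66) = 0.395645; -0.34*log2(0.34) = 0.529174. H = 0.395645 + 0.529174 = 0.9248

0.9248 bits


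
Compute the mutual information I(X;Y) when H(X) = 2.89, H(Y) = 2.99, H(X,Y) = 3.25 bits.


I(X;Y) = H(X) + H(Y) - H(X,Y) = 2.89 + 2.99 - 3.25 = 2.63

2.63 bits


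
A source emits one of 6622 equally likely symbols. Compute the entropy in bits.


H = log2(n) = log2(6622) = 12.6931

12.6931 bits


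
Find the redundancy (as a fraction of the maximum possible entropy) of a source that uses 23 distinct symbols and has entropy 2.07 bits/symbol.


H_max = log2(K) = log2(23) = 4.5236 bits/symbol. Redundancy = 1 - H/H_max = 1 - 2.07/4.5236 = 1 - 0.4576 = 0.5424

0.5424


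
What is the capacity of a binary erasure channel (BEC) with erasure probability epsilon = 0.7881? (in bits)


C = 1 - epsilon = 1 - 0.7881 = 0.2119

0.2119 bits


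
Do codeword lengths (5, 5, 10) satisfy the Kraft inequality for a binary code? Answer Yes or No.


Kraft sum = sum(2^(-l_i)) = 0.0635, need <= 1. Result: satisfied (a binary prefix-free code with these lengths exists)

Yes


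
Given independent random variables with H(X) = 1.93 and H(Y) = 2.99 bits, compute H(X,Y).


For independent variables, H(X,Y) = H(X) + H(Y) = 1.93 + 2.99 = 4.92

4.92 bits


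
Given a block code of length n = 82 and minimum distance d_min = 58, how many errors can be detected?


Detection capability = d_min - 1 = 58 - 1 = 57

57 errors


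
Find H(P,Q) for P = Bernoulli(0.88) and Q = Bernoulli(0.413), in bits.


H(P,Q) = -p*log2(q) - (1-p)*log2(1-q). -0.88*log2(0.413) = 1.122692; -0.12*log2(0.587) = 0.092228. H(P,Q) = 1.122692 + 0.092228 = 1.2149

1.2149 bits


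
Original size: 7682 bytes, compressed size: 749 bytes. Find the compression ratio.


Ratio = original / compressed = 7682 / 749 = 10.2563

10.2563


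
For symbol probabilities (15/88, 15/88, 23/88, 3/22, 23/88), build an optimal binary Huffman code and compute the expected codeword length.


Huffman construction (repeatedly merge the two least-probable nodes; each merge adds 1 bit to every symbol beneath it): 3/22 + 15/88 = 27/88; 15/88 + 23/88 = 19/44; 23/88 + 27/88 = 25/44; 19/44 + 25/44 = 1. Resulting codeword lengths (in the order the probabilities were given): (3, 2, 2, 3, 2). L_avg = sum(p_i * l_i) = 15/88*3 + 15/88*2 + 23/88*2 + 3/22*3 + 23/88*2 = 203/88 = 2.3068

2.3068 bits


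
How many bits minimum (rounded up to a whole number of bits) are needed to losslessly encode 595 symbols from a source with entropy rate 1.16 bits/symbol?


Minimum bits >= n * H = 595 * 1.16 = 690.2, rounded up to a whole number of bits = 691

691 bits


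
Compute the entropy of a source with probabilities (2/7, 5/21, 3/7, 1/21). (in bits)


H = -sum(p_i * log2(p_i)). Terms: -(2/7)*log2(2/7) = 0.516387; -(5/21)*log2(5/21) = 0.492950; -(3/7)*log2(3/7) = 0.523882; -(1/21)*log2(1/21) = 0.209158. H = 0.516387 + 0.492950 + 0.523882 + 0.209158 = 1.7424

1.7424 bits
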